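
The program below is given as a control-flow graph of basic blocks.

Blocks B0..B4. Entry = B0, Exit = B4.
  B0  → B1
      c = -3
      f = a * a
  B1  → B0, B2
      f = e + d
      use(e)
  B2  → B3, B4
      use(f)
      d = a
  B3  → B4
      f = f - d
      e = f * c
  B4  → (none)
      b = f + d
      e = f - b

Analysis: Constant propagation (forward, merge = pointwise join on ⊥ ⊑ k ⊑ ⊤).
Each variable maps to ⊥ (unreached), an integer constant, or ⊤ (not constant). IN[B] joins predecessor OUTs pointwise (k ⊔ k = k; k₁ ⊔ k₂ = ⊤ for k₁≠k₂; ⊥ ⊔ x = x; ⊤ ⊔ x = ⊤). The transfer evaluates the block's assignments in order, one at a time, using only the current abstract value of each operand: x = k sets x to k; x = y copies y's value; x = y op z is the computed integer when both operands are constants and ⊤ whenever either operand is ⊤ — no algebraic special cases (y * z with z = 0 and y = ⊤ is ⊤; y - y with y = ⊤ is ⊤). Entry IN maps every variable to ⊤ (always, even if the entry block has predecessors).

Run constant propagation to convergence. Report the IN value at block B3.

Per-block solution:
  B0:   IN=(all ⊤)   OUT={c:-3; rest ⊤}
  B1:   IN={c:-3; rest ⊤}   OUT={c:-3; rest ⊤}
  B2:   IN={c:-3; rest ⊤}   OUT={c:-3; rest ⊤}
  B3:   IN={c:-3; rest ⊤}   OUT={c:-3; rest ⊤}
  B4:   IN={c:-3; rest ⊤}   OUT={c:-3; rest ⊤}

Merge at B3: IN[B3] = OUT[B2] = {a: ⊤, b: ⊤, c: -3, d: ⊤, e: ⊤, f: ⊤}

Answer: {a: ⊤, b: ⊤, c: -3, d: ⊤, e: ⊤, f: ⊤}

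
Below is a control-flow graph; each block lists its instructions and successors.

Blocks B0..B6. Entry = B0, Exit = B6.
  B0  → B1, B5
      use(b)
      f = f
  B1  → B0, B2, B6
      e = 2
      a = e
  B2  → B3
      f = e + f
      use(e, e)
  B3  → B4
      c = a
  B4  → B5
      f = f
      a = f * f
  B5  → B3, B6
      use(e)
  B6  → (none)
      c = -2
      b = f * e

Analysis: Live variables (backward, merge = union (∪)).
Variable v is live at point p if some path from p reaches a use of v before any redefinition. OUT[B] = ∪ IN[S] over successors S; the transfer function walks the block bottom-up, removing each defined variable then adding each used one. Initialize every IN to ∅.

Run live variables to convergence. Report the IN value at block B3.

Answer: {a, e, f}

Derivation:
Converged values:
  B0:  IN={a, b, e, f}  OUT={a, b, e, f}
  B1:  IN={b, f}  OUT={a, b, e, f}
  B2:  IN={a, e, f}  OUT={a, e, f}
  B3:  IN={a, e, f}  OUT={e, f}
  B4:  IN={e, f}  OUT={a, e, f}
  B5:  IN={a, e, f}  OUT={a, e, f}
  B6:  IN={e, f}  OUT={}

Merge at B3: OUT[B3] = IN[B4] = {e, f}
Applying B3's transfer function to that OUT value gives IN[B3] (row B3 above).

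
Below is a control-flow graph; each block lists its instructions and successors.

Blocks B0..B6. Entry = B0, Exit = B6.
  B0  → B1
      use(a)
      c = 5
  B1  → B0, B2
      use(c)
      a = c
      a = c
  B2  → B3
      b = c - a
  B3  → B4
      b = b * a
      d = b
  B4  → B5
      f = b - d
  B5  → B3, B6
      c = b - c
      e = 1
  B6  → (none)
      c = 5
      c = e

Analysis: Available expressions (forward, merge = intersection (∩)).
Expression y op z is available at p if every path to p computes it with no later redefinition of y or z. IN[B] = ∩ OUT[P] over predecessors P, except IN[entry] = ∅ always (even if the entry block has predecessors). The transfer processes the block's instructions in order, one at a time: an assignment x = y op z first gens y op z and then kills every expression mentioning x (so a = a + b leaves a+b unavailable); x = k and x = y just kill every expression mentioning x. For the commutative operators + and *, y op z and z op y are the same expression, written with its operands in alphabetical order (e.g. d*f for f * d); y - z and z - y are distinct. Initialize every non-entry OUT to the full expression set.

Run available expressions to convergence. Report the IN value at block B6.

Converged values:
  B0:   IN={}   OUT={}
  B1:   IN={}   OUT={}
  B2:   IN={}   OUT={c-a}
  B3:   IN={}   OUT={}
  B4:   IN={}   OUT={b-d}
  B5:   IN={b-d}   OUT={b-d}
  B6:   IN={b-d}   OUT={b-d}

Merge at B6: IN[B6] = OUT[B5] = {b-d}

Answer: {b-d}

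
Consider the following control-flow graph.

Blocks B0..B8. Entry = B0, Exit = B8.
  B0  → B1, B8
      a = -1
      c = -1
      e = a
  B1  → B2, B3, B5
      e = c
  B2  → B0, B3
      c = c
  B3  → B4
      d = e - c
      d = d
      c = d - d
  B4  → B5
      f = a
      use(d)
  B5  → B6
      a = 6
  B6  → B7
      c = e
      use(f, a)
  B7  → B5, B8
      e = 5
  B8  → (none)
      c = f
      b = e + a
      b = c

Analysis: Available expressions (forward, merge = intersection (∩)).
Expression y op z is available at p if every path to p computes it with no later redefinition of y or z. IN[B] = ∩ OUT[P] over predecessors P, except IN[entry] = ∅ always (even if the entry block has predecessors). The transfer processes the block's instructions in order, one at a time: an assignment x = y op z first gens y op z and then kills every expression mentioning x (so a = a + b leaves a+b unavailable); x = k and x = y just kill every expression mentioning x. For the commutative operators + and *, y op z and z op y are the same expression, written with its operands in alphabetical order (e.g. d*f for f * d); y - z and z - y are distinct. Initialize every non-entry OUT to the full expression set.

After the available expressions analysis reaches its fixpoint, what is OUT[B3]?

Answer: {d-d}

Working:
Fixpoint table:
  B0: | IN={} | OUT={}
  B1: | IN={} | OUT={}
  B2: | IN={} | OUT={}
  B3: | IN={} | OUT={d-d}
  B4: | IN={d-d} | OUT={d-d}
  B5: | IN={} | OUT={}
  B6: | IN={} | OUT={}
  B7: | IN={} | OUT={}
  B8: | IN={} | OUT={a+e}

Merge at B3: IN[B3] = OUT[B1] ∩ OUT[B2] = {}
Applying B3's transfer function to that IN value gives OUT[B3] (row B3 above).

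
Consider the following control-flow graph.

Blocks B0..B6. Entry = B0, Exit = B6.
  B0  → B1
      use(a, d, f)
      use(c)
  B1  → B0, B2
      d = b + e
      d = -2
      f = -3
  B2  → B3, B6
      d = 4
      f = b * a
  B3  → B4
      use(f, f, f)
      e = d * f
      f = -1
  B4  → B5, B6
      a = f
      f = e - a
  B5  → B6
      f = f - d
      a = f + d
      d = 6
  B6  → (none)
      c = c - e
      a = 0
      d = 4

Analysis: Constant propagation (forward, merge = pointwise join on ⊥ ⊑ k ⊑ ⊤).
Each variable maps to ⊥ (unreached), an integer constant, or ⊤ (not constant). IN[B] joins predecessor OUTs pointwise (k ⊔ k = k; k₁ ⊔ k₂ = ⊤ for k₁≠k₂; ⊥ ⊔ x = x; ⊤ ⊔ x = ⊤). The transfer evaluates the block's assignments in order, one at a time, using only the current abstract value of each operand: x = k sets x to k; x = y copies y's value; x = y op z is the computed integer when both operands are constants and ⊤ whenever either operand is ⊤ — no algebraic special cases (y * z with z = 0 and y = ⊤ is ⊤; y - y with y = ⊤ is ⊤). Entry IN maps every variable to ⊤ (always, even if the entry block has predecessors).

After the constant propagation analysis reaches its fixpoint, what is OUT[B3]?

Per-block solution:
  B0:  IN=(all ⊤)  OUT=(all ⊤)
  B1:  IN=(all ⊤)  OUT={d:-2, f:-3; rest ⊤}
  B2:  IN={d:-2, f:-3; rest ⊤}  OUT={d:4; rest ⊤}
  B3:  IN={d:4; rest ⊤}  OUT={d:4, f:-1; rest ⊤}
  B4:  IN={d:4, f:-1; rest ⊤}  OUT={a:-1, d:4; rest ⊤}
  B5:  IN={a:-1, d:4; rest ⊤}  OUT={d:6; rest ⊤}
  B6:  IN=(all ⊤)  OUT={a:0, d:4; rest ⊤}

Merge at B3: IN[B3] = OUT[B2] = {a: ⊤, b: ⊤, c: ⊤, d: 4, e: ⊤, f: ⊤}
Applying B3's transfer function to that IN value gives OUT[B3] (row B3 above).

Answer: {a: ⊤, b: ⊤, c: ⊤, d: 4, e: ⊤, f: -1}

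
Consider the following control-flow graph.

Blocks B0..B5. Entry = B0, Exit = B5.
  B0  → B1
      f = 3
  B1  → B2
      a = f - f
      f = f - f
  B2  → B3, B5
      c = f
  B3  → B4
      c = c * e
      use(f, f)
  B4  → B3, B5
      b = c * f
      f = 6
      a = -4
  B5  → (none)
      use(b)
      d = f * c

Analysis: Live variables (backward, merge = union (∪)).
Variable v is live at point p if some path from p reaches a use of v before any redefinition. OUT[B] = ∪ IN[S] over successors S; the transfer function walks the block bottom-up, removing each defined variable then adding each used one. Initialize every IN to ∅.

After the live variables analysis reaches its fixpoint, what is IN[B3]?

Fixpoint table:
  B0: | IN={b, e} | OUT={b, e, f}
  B1: | IN={b, e, f} | OUT={b, e, f}
  B2: | IN={b, e, f} | OUT={b, c, e, f}
  B3: | IN={c, e, f} | OUT={c, e, f}
  B4: | IN={c, e, f} | OUT={b, c, e, f}
  B5: | IN={b, c, f} | OUT={}

Merge at B3: OUT[B3] = IN[B4] = {c, e, f}
Applying B3's transfer function to that OUT value gives IN[B3] (row B3 above).

Answer: {c, e, f}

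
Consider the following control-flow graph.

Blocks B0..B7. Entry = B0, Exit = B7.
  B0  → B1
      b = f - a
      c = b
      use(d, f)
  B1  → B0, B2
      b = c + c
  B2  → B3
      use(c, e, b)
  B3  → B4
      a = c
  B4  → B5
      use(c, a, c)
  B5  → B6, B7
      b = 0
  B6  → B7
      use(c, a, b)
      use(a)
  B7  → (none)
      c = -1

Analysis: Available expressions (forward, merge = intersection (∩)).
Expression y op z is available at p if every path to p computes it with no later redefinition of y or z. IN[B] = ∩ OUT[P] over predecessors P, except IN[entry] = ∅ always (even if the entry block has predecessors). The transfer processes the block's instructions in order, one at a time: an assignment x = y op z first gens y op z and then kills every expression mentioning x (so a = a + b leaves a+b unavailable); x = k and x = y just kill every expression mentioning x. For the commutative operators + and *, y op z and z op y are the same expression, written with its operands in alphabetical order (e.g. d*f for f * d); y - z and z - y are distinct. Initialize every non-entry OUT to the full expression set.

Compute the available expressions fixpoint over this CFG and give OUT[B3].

Per-block solution:
  B0:  IN={}  OUT={f-a}
  B1:  IN={f-a}  OUT={c+c, f-a}
  B2:  IN={c+c, f-a}  OUT={c+c, f-a}
  B3:  IN={c+c, f-a}  OUT={c+c}
  B4:  IN={c+c}  OUT={c+c}
  B5:  IN={c+c}  OUT={c+c}
  B6:  IN={c+c}  OUT={c+c}
  B7:  IN={c+c}  OUT={}

Merge at B3: IN[B3] = OUT[B2] = {c+c, f-a}
Applying B3's transfer function to that IN value gives OUT[B3] (row B3 above).

Answer: {c+c}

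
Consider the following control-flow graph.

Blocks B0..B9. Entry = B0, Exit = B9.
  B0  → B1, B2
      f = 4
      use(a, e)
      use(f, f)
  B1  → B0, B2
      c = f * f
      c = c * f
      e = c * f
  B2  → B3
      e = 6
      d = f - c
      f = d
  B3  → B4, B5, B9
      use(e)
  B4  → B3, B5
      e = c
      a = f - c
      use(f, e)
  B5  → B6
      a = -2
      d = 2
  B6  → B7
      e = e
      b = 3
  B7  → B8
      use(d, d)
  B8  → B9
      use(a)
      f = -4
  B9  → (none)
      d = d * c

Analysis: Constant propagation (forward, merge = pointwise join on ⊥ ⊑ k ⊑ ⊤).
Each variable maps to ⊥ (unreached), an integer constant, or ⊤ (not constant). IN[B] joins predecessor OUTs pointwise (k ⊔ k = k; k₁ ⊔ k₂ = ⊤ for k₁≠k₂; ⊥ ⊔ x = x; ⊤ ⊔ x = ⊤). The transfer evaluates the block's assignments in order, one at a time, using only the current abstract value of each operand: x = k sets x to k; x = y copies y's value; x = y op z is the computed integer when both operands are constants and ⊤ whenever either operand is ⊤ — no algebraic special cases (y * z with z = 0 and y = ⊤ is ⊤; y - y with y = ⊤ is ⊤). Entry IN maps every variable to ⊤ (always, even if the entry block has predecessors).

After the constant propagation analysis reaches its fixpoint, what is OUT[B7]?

Per-block solution:
  B0: | IN=(all ⊤) | OUT={f:4; rest ⊤}
  B1: | IN={f:4; rest ⊤} | OUT={c:64, e:256, f:4; rest ⊤}
  B2: | IN={f:4; rest ⊤} | OUT={e:6; rest ⊤}
  B3: | IN=(all ⊤) | OUT=(all ⊤)
  B4: | IN=(all ⊤) | OUT=(all ⊤)
  B5: | IN=(all ⊤) | OUT={a:-2, d:2; rest ⊤}
  B6: | IN={a:-2, d:2; rest ⊤} | OUT={a:-2, b:3, d:2; rest ⊤}
  B7: | IN={a:-2, b:3, d:2; rest ⊤} | OUT={a:-2, b:3, d:2; rest ⊤}
  B8: | IN={a:-2, b:3, d:2; rest ⊤} | OUT={a:-2, b:3, d:2, f:-4; rest ⊤}
  B9: | IN=(all ⊤) | OUT=(all ⊤)

Merge at B7: IN[B7] = OUT[B6] = {a: -2, b: 3, c: ⊤, d: 2, e: ⊤, f: ⊤}
Applying B7's transfer function to that IN value gives OUT[B7] (row B7 above).

Answer: {a: -2, b: 3, c: ⊤, d: 2, e: ⊤, f: ⊤}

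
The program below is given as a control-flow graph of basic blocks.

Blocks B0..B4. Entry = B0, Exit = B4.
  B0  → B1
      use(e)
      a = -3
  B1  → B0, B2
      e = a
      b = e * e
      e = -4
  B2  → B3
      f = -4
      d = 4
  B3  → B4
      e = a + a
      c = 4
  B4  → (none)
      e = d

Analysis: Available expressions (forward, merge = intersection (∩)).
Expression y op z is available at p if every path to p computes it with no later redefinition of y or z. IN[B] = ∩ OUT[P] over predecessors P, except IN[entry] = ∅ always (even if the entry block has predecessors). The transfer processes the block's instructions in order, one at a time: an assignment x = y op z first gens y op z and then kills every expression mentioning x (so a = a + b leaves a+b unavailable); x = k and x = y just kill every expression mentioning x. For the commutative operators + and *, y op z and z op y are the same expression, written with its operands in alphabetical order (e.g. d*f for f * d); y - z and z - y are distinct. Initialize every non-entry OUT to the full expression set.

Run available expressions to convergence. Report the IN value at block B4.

Answer: {a+a}

Trace:
Converged values:
  B0:   IN={}   OUT={}
  B1:   IN={}   OUT={}
  B2:   IN={}   OUT={}
  B3:   IN={}   OUT={a+a}
  B4:   IN={a+a}   OUT={a+a}

Merge at B4: IN[B4] = OUT[B3] = {a+a}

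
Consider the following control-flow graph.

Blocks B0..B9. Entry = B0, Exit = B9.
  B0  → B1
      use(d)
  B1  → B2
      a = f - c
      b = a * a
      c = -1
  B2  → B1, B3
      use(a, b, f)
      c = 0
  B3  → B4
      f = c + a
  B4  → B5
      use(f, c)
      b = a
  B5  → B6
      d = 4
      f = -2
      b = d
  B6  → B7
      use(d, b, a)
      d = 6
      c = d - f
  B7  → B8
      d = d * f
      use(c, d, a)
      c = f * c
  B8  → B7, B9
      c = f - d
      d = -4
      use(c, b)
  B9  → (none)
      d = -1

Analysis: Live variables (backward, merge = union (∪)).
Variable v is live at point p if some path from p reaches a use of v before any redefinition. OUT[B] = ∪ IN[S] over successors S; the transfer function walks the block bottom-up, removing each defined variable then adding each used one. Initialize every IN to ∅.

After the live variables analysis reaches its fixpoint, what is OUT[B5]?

Answer: {a, b, d, f}

Trace:
Per-block solution:
  B0:   IN={c, d, f}   OUT={c, f}
  B1:   IN={c, f}   OUT={a, b, f}
  B2:   IN={a, b, f}   OUT={a, c, f}
  B3:   IN={a, c}   OUT={a, c, f}
  B4:   IN={a, c, f}   OUT={a}
  B5:   IN={a}   OUT={a, b, d, f}
  B6:   IN={a, b, d, f}   OUT={a, b, c, d, f}
  B7:   IN={a, b, c, d, f}   OUT={a, b, d, f}
  B8:   IN={a, b, d, f}   OUT={a, b, c, d, f}
  B9:   IN={}   OUT={}

Merge at B5: OUT[B5] = IN[B6] = {a, b, d, f}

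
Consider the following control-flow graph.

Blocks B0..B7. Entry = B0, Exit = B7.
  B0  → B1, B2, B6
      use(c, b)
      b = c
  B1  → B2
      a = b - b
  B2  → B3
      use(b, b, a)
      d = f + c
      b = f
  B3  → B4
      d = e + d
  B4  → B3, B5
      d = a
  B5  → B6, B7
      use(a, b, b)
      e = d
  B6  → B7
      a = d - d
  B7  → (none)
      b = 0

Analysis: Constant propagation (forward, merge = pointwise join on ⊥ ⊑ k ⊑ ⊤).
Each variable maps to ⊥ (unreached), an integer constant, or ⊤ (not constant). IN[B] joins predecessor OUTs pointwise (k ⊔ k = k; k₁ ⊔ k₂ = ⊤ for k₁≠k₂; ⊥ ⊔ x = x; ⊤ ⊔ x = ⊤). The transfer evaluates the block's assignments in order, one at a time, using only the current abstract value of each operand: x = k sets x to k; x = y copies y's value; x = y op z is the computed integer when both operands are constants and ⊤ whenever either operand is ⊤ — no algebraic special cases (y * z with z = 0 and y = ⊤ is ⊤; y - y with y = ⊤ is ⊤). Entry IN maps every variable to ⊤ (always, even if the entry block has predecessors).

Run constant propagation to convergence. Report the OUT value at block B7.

Fixpoint table:
  B0: | IN=(all ⊤) | OUT=(all ⊤)
  B1: | IN=(all ⊤) | OUT=(all ⊤)
  B2: | IN=(all ⊤) | OUT=(all ⊤)
  B3: | IN=(all ⊤) | OUT=(all ⊤)
  B4: | IN=(all ⊤) | OUT=(all ⊤)
  B5: | IN=(all ⊤) | OUT=(all ⊤)
  B6: | IN=(all ⊤) | OUT=(all ⊤)
  B7: | IN=(all ⊤) | OUT={b:0; rest ⊤}

Merge at B7: IN[B7] = OUT[B5] ⊔ OUT[B6] = {a: ⊤, b: ⊤, c: ⊤, d: ⊤, e: ⊤, f: ⊤}
Applying B7's transfer function to that IN value gives OUT[B7] (row B7 above).

Answer: {a: ⊤, b: 0, c: ⊤, d: ⊤, e: ⊤, f: ⊤}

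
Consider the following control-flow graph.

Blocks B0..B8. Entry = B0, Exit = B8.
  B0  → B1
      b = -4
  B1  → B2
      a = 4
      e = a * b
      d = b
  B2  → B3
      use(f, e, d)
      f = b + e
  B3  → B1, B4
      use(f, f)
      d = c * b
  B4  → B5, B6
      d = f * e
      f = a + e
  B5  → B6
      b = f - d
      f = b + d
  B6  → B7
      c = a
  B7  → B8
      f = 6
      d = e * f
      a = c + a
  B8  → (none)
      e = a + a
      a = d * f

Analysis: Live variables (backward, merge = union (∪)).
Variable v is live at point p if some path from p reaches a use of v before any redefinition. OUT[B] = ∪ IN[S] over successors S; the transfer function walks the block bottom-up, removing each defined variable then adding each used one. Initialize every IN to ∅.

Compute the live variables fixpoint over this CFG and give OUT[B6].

Answer: {a, c, e}

Working:
Fixpoint table:
  B0: | IN={c, f} | OUT={b, c, f}
  B1: | IN={b, c, f} | OUT={a, b, c, d, e, f}
  B2: | IN={a, b, c, d, e, f} | OUT={a, b, c, e, f}
  B3: | IN={a, b, c, e, f} | OUT={a, b, c, e, f}
  B4: | IN={a, e, f} | OUT={a, d, e, f}
  B5: | IN={a, d, e, f} | OUT={a, e}
  B6: | IN={a, e} | OUT={a, c, e}
  B7: | IN={a, c, e} | OUT={a, d, f}
  B8: | IN={a, d, f} | OUT={}

Merge at B6: OUT[B6] = IN[B7] = {a, c, e}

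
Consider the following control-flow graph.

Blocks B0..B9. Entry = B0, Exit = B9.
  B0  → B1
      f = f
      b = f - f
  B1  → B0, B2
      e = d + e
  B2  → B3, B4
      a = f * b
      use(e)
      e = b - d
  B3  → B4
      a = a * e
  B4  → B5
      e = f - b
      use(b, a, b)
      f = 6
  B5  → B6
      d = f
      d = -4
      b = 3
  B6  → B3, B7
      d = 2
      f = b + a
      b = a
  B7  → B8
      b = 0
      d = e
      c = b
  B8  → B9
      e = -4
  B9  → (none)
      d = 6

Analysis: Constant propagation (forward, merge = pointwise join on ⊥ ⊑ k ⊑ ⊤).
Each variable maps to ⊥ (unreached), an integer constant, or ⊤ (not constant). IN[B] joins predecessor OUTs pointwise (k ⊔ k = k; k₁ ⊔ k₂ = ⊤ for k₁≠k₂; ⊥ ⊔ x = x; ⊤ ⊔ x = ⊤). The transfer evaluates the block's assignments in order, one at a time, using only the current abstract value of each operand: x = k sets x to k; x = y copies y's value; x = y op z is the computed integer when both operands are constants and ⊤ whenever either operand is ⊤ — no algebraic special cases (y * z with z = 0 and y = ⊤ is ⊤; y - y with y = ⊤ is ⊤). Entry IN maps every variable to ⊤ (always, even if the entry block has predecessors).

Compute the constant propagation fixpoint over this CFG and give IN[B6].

Fixpoint table:
  B0:  IN=(all ⊤)  OUT=(all ⊤)
  B1:  IN=(all ⊤)  OUT=(all ⊤)
  B2:  IN=(all ⊤)  OUT=(all ⊤)
  B3:  IN=(all ⊤)  OUT=(all ⊤)
  B4:  IN=(all ⊤)  OUT={f:6; rest ⊤}
  B5:  IN={f:6; rest ⊤}  OUT={b:3, d:-4, f:6; rest ⊤}
  B6:  IN={b:3, d:-4, f:6; rest ⊤}  OUT={d:2; rest ⊤}
  B7:  IN={d:2; rest ⊤}  OUT={b:0, c:0; rest ⊤}
  B8:  IN={b:0, c:0; rest ⊤}  OUT={b:0, c:0, e:-4; rest ⊤}
  B9:  IN={b:0, c:0, e:-4; rest ⊤}  OUT={b:0, c:0, d:6, e:-4; rest ⊤}

Merge at B6: IN[B6] = OUT[B5] = {a: ⊤, b: 3, c: ⊤, d: -4, e: ⊤, f: 6}

Answer: {a: ⊤, b: 3, c: ⊤, d: -4, e: ⊤, f: 6}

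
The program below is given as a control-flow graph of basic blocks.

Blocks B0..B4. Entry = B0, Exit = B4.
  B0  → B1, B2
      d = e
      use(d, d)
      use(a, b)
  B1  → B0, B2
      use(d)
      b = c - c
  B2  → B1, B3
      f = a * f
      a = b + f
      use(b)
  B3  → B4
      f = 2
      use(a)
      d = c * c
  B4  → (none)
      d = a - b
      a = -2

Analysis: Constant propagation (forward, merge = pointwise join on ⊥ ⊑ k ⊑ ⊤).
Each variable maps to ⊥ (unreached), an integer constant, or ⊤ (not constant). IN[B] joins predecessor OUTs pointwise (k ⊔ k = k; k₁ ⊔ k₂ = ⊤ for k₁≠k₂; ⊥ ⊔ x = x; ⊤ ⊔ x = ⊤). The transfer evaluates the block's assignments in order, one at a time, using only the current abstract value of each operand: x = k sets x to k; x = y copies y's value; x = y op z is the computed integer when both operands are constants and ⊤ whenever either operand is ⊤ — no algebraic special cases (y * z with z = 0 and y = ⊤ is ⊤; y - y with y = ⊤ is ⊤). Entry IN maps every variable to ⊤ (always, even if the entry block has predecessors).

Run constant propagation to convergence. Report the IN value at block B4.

Answer: {a: ⊤, b: ⊤, c: ⊤, d: ⊤, e: ⊤, f: 2}

Derivation:
Converged values:
  B0: | IN=(all ⊤) | OUT=(all ⊤)
  B1: | IN=(all ⊤) | OUT=(all ⊤)
  B2: | IN=(all ⊤) | OUT=(all ⊤)
  B3: | IN=(all ⊤) | OUT={f:2; rest ⊤}
  B4: | IN={f:2; rest ⊤} | OUT={a:-2, f:2; rest ⊤}

Merge at B4: IN[B4] = OUT[B3] = {a: ⊤, b: ⊤, c: ⊤, d: ⊤, e: ⊤, f: 2}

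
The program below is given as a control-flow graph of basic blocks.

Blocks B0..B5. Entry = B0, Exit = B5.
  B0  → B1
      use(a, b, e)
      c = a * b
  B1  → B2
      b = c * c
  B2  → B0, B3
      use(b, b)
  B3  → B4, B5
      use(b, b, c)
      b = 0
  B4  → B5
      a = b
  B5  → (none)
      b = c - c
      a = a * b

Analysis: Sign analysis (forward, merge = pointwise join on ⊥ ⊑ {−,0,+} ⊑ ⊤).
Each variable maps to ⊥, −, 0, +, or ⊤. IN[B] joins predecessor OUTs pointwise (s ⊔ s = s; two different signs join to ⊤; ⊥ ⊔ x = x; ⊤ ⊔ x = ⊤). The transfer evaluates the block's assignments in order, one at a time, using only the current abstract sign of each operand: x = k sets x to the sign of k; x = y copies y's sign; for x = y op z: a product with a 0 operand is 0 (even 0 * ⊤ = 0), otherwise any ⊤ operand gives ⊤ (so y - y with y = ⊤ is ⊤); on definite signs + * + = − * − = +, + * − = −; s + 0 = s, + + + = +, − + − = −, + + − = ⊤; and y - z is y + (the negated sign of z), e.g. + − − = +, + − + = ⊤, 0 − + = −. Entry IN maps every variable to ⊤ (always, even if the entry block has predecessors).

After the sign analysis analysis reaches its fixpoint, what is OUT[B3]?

Per-block solution:
  B0:   IN=(all ⊤)   OUT=(all ⊤)
  B1:   IN=(all ⊤)   OUT=(all ⊤)
  B2:   IN=(all ⊤)   OUT=(all ⊤)
  B3:   IN=(all ⊤)   OUT={b:0; rest ⊤}
  B4:   IN={b:0; rest ⊤}   OUT={a:0, b:0; rest ⊤}
  B5:   IN={b:0; rest ⊤}   OUT=(all ⊤)

Merge at B3: IN[B3] = OUT[B2] = {a: ⊤, b: ⊤, c: ⊤, d: ⊤, e: ⊤, f: ⊤}
Applying B3's transfer function to that IN value gives OUT[B3] (row B3 above).

Answer: {a: ⊤, b: 0, c: ⊤, d: ⊤, e: ⊤, f: ⊤}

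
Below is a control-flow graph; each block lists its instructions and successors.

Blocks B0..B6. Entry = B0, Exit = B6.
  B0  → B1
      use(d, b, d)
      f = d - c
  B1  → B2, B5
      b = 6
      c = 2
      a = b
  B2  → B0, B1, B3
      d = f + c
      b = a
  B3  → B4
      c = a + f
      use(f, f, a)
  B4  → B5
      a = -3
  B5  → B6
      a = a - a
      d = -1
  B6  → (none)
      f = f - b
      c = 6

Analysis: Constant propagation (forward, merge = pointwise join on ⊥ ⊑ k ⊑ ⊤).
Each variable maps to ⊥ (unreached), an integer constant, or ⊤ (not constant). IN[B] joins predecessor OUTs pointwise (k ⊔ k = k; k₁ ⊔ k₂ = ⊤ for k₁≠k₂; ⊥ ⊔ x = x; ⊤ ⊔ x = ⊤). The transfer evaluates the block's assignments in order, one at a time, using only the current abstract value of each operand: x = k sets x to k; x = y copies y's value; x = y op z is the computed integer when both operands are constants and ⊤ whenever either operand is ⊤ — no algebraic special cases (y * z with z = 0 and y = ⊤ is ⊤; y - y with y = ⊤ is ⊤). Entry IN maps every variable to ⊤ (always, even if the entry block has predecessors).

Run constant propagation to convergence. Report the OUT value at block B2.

Answer: {a: 6, b: 6, c: 2, d: ⊤, e: ⊤, f: ⊤}

Trace:
Fixpoint table:
  B0: | IN=(all ⊤) | OUT=(all ⊤)
  B1: | IN=(all ⊤) | OUT={a:6, b:6, c:2; rest ⊤}
  B2: | IN={a:6, b:6, c:2; rest ⊤} | OUT={a:6, b:6, c:2; rest ⊤}
  B3: | IN={a:6, b:6, c:2; rest ⊤} | OUT={a:6, b:6; rest ⊤}
  B4: | IN={a:6, b:6; rest ⊤} | OUT={a:-3, b:6; rest ⊤}
  B5: | IN={b:6; rest ⊤} | OUT={b:6, d:-1; rest ⊤}
  B6: | IN={b:6, d:-1; rest ⊤} | OUT={b:6, c:6, d:-1; rest ⊤}

Merge at B2: IN[B2] = OUT[B1] = {a: 6, b: 6, c: 2, d: ⊤, e: ⊤, f: ⊤}
Applying B2's transfer function to that IN value gives OUT[B2] (row B2 above).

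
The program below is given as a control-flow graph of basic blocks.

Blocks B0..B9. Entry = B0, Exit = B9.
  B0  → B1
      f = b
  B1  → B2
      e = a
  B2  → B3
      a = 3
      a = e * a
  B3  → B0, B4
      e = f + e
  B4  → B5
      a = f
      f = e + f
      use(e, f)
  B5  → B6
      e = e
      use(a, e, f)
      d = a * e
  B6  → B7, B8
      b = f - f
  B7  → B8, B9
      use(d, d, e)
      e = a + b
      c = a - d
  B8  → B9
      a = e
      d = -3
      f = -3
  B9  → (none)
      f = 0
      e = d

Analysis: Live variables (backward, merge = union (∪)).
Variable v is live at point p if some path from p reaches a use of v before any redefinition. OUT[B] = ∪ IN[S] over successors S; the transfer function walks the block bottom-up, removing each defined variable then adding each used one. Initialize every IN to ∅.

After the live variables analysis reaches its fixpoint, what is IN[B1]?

Answer: {a, b, f}

Derivation:
Per-block solution:
  B0: | IN={a, b} | OUT={a, b, f}
  B1: | IN={a, b, f} | OUT={b, e, f}
  B2: | IN={b, e, f} | OUT={a, b, e, f}
  B3: | IN={a, b, e, f} | OUT={a, b, e, f}
  B4: | IN={e, f} | OUT={a, e, f}
  B5: | IN={a, e, f} | OUT={a, d, e, f}
  B6: | IN={a, d, e, f} | OUT={a, b, d, e}
  B7: | IN={a, b, d, e} | OUT={d, e}
  B8: | IN={e} | OUT={d}
  B9: | IN={d} | OUT={}

Merge at B1: OUT[B1] = IN[B2] = {b, e, f}
Applying B1's transfer function to that OUT value gives IN[B1] (row B1 above).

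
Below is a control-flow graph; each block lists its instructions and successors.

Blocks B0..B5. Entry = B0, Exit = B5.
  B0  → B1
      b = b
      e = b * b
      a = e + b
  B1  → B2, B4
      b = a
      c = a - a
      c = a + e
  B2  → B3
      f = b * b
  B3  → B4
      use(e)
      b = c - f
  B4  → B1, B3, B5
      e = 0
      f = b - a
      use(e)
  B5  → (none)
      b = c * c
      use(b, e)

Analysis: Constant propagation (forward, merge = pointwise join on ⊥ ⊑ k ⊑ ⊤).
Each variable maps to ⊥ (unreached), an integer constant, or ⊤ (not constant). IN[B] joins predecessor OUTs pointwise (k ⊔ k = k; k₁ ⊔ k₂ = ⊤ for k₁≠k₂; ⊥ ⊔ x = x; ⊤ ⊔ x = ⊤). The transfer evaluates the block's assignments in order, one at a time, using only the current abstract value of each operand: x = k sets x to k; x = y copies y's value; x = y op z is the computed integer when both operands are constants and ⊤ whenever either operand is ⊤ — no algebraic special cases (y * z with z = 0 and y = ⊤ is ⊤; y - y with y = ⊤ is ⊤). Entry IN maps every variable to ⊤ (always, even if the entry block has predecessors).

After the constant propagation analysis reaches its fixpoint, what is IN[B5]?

Fixpoint table:
  B0:  IN=(all ⊤)  OUT=(all ⊤)
  B1:  IN=(all ⊤)  OUT=(all ⊤)
  B2:  IN=(all ⊤)  OUT=(all ⊤)
  B3:  IN=(all ⊤)  OUT=(all ⊤)
  B4:  IN=(all ⊤)  OUT={e:0; rest ⊤}
  B5:  IN={e:0; rest ⊤}  OUT={e:0; rest ⊤}

Merge at B5: IN[B5] = OUT[B4] = {a: ⊤, b: ⊤, c: ⊤, d: ⊤, e: 0, f: ⊤}

Answer: {a: ⊤, b: ⊤, c: ⊤, d: ⊤, e: 0, f: ⊤}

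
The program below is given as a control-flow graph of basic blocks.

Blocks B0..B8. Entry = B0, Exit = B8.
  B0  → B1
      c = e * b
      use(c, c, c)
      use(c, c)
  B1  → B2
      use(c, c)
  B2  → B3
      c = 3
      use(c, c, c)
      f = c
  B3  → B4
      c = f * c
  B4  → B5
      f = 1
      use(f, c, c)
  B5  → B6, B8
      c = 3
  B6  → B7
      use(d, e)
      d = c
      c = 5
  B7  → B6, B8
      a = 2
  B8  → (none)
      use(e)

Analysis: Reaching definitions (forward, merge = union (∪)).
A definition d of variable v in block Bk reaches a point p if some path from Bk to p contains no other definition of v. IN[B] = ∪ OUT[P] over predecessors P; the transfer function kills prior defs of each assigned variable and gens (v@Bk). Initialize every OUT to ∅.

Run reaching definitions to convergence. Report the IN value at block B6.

Answer: {a@B7, c@B5, c@B6, d@B6, f@B4}

Working:
Fixpoint table:
  B0:  IN={}  OUT={c@B0}
  B1:  IN={c@B0}  OUT={c@B0}
  B2:  IN={c@B0}  OUT={c@B2, f@B2}
  B3:  IN={c@B2, f@B2}  OUT={c@B3, f@B2}
  B4:  IN={c@B3, f@B2}  OUT={c@B3, f@B4}
  B5:  IN={c@B3, f@B4}  OUT={c@B5, f@B4}
  B6:  IN={a@B7, c@B5, c@B6, d@B6, f@B4}  OUT={a@B7, c@B6, d@B6, f@B4}
  B7:  IN={a@B7, c@B6, d@B6, f@B4}  OUT={a@B7, c@B6, d@B6, f@B4}
  B8:  IN={a@B7, c@B5, c@B6, d@B6, f@B4}  OUT={a@B7, c@B5, c@B6, d@B6, f@B4}

Merge at B6: IN[B6] = OUT[B5] ⊔ OUT[B7] = {a@B7, c@B5, c@B6, d@B6, f@B4}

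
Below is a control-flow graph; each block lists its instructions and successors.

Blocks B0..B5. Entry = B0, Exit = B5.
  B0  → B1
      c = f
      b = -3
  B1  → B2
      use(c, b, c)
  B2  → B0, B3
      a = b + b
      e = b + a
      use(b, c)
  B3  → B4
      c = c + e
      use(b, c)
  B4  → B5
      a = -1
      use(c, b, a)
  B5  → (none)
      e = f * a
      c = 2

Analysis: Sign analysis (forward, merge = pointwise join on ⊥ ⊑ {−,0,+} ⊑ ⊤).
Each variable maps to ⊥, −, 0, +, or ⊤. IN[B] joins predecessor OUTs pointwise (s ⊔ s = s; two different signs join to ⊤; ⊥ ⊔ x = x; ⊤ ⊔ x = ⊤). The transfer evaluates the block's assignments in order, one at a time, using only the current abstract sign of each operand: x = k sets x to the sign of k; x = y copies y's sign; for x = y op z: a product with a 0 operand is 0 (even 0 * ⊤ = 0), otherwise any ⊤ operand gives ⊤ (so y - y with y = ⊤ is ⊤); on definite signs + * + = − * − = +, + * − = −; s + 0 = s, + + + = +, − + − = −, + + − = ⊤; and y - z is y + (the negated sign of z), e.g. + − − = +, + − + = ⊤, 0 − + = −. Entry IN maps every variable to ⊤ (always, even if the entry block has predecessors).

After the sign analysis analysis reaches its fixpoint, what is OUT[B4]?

Answer: {a: -, b: -, c: ⊤, d: ⊤, e: -, f: ⊤}

Working:
Per-block solution:
  B0:  IN=(all ⊤)  OUT={b:-; rest ⊤}
  B1:  IN={b:-; rest ⊤}  OUT={b:-; rest ⊤}
  B2:  IN={b:-; rest ⊤}  OUT={a:-, b:-, e:-; rest ⊤}
  B3:  IN={a:-, b:-, e:-; rest ⊤}  OUT={a:-, b:-, e:-; rest ⊤}
  B4:  IN={a:-, b:-, e:-; rest ⊤}  OUT={a:-, b:-, e:-; rest ⊤}
  B5:  IN={a:-, b:-, e:-; rest ⊤}  OUT={a:-, b:-, c:+; rest ⊤}

Merge at B4: IN[B4] = OUT[B3] = {a: -, b: -, c: ⊤, d: ⊤, e: -, f: ⊤}
Applying B4's transfer function to that IN value gives OUT[B4] (row B4 above).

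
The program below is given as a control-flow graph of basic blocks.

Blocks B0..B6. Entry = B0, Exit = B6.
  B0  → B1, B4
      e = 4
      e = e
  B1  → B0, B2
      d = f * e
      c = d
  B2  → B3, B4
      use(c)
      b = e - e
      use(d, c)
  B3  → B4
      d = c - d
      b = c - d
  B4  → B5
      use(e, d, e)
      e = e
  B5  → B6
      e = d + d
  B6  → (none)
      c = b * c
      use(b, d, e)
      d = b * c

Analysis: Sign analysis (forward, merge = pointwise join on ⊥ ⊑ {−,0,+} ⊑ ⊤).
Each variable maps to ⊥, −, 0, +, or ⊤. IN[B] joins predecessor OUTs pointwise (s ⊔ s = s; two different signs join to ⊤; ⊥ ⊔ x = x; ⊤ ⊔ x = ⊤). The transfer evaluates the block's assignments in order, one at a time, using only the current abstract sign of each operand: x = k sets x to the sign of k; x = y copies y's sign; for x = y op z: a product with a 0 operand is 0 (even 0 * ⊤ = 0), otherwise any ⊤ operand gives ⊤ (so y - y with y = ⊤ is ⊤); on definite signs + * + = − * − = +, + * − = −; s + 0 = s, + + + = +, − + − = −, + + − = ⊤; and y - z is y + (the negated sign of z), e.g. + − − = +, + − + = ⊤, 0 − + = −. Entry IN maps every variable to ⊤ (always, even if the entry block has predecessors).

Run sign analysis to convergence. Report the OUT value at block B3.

Answer: {a: ⊤, b: ⊤, c: ⊤, d: ⊤, e: +, f: ⊤}

Working:
Converged values:
  B0: | IN=(all ⊤) | OUT={e:+; rest ⊤}
  B1: | IN={e:+; rest ⊤} | OUT={e:+; rest ⊤}
  B2: | IN={e:+; rest ⊤} | OUT={e:+; rest ⊤}
  B3: | IN={e:+; rest ⊤} | OUT={e:+; rest ⊤}
  B4: | IN={e:+; rest ⊤} | OUT={e:+; rest ⊤}
  B5: | IN={e:+; rest ⊤} | OUT=(all ⊤)
  B6: | IN=(all ⊤) | OUT=(all ⊤)

Merge at B3: IN[B3] = OUT[B2] = {a: ⊤, b: ⊤, c: ⊤, d: ⊤, e: +, f: ⊤}
Applying B3's transfer function to that IN value gives OUT[B3] (row B3 above).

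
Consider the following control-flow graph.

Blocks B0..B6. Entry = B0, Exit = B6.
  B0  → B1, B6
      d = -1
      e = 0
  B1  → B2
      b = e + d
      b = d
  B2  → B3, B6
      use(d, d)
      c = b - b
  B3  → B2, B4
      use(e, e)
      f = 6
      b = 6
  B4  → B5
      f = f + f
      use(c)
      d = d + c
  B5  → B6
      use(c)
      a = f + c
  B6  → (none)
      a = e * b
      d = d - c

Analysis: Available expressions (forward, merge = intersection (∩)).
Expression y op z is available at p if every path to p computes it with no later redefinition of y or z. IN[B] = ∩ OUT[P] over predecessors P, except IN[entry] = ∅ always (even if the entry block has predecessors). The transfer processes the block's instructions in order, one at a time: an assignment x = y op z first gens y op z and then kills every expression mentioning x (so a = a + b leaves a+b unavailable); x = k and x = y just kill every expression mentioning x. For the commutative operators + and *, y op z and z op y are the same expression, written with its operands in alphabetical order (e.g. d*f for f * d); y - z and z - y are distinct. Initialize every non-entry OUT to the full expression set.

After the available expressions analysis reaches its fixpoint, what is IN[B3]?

Per-block solution:
  B0: | IN={} | OUT={}
  B1: | IN={} | OUT={d+e}
  B2: | IN={d+e} | OUT={b-b, d+e}
  B3: | IN={b-b, d+e} | OUT={d+e}
  B4: | IN={d+e} | OUT={}
  B5: | IN={} | OUT={c+f}
  B6: | IN={} | OUT={b*e}

Merge at B3: IN[B3] = OUT[B2] = {b-b, d+e}

Answer: {b-b, d+e}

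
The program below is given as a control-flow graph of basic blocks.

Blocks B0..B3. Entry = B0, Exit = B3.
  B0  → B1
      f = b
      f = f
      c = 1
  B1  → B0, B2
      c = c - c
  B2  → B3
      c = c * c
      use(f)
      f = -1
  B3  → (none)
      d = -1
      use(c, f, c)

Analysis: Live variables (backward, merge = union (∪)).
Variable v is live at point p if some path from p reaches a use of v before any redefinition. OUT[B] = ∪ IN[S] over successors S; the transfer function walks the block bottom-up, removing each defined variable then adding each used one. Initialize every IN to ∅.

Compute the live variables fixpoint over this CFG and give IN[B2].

Converged values:
  B0: | IN={b} | OUT={b, c, f}
  B1: | IN={b, c, f} | OUT={b, c, f}
  B2: | IN={c, f} | OUT={c, f}
  B3: | IN={c, f} | OUT={}

Merge at B2: OUT[B2] = IN[B3] = {c, f}
Applying B2's transfer function to that OUT value gives IN[B2] (row B2 above).

Answer: {c, f}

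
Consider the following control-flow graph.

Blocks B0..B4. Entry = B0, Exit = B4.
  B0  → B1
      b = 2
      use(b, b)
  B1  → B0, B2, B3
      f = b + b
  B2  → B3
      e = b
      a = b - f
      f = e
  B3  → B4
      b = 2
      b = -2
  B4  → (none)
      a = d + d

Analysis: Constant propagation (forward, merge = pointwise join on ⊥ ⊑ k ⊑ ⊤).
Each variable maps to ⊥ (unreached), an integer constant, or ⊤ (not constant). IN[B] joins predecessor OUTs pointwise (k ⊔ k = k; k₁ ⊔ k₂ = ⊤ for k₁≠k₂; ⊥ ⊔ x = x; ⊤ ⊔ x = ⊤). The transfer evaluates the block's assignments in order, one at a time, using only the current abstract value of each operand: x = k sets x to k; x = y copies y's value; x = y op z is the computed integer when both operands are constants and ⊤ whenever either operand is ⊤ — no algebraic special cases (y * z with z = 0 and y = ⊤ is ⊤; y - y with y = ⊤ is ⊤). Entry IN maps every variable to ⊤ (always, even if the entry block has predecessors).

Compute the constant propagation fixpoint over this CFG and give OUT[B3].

Converged values:
  B0:   IN=(all ⊤)   OUT={b:2; rest ⊤}
  B1:   IN={b:2; rest ⊤}   OUT={b:2, f:4; rest ⊤}
  B2:   IN={b:2, f:4; rest ⊤}   OUT={a:-2, b:2, e:2, f:2; rest ⊤}
  B3:   IN={b:2; rest ⊤}   OUT={b:-2; rest ⊤}
  B4:   IN={b:-2; rest ⊤}   OUT={b:-2; rest ⊤}

Merge at B3: IN[B3] = OUT[B1] ⊔ OUT[B2] = {a: ⊤, b: 2, c: ⊤, d: ⊤, e: ⊤, f: ⊤}
Applying B3's transfer function to that IN value gives OUT[B3] (row B3 above).

Answer: {a: ⊤, b: -2, c: ⊤, d: ⊤, e: ⊤, f: ⊤}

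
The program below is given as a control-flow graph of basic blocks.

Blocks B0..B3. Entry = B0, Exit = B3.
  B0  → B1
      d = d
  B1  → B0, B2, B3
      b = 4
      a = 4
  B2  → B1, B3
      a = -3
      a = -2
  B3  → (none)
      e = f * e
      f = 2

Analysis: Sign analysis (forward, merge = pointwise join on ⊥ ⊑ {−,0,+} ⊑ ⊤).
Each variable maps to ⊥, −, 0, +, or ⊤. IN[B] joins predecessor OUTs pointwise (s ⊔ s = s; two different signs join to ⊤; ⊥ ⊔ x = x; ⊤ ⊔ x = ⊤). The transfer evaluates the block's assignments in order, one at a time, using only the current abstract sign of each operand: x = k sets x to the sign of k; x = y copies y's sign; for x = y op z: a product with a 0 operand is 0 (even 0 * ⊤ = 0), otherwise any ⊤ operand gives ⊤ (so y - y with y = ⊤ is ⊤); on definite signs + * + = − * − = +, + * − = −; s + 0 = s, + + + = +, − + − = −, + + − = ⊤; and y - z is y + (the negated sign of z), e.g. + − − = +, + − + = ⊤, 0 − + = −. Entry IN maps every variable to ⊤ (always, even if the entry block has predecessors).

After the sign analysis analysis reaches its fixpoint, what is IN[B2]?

Converged values:
  B0:  IN=(all ⊤)  OUT=(all ⊤)
  B1:  IN=(all ⊤)  OUT={a:+, b:+; rest ⊤}
  B2:  IN={a:+, b:+; rest ⊤}  OUT={a:-, b:+; rest ⊤}
  B3:  IN={b:+; rest ⊤}  OUT={b:+, f:+; rest ⊤}

Merge at B2: IN[B2] = OUT[B1] = {a: +, b: +, c: ⊤, d: ⊤, e: ⊤, f: ⊤}

Answer: {a: +, b: +, c: ⊤, d: ⊤, e: ⊤, f: ⊤}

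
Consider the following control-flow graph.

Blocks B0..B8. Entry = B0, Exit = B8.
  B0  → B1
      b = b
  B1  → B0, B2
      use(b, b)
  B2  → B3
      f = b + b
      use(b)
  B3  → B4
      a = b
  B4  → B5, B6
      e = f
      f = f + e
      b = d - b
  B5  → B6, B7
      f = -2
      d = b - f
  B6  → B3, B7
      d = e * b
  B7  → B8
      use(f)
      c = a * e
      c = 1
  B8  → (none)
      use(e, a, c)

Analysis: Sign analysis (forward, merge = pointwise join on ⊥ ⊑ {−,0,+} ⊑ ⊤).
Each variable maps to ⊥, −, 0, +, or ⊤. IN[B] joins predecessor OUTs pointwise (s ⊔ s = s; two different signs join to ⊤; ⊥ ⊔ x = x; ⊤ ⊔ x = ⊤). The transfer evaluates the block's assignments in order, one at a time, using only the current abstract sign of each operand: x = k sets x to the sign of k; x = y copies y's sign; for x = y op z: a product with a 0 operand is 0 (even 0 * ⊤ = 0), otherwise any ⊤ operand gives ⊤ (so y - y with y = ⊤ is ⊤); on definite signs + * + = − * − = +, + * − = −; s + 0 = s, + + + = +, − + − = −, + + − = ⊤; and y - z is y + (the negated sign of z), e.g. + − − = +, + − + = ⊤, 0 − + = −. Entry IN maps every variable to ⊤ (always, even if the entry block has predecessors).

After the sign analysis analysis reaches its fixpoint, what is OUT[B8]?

Answer: {a: ⊤, b: ⊤, c: +, d: ⊤, e: ⊤, f: ⊤}

Working:
Converged values:
  B0: | IN=(all ⊤) | OUT=(all ⊤)
  B1: | IN=(all ⊤) | OUT=(all ⊤)
  B2: | IN=(all ⊤) | OUT=(all ⊤)
  B3: | IN=(all ⊤) | OUT=(all ⊤)
  B4: | IN=(all ⊤) | OUT=(all ⊤)
  B5: | IN=(all ⊤) | OUT={f:-; rest ⊤}
  B6: | IN=(all ⊤) | OUT=(all ⊤)
  B7: | IN=(all ⊤) | OUT={c:+; rest ⊤}
  B8: | IN={c:+; rest ⊤} | OUT={c:+; rest ⊤}

Merge at B8: IN[B8] = OUT[B7] = {a: ⊤, b: ⊤, c: +, d: ⊤, e: ⊤, f: ⊤}
Applying B8's transfer function to that IN value gives OUT[B8] (row B8 above).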